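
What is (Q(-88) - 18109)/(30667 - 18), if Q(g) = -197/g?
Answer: -1593395/2697112 ≈ -0.59078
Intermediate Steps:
(Q(-88) - 18109)/(30667 - 18) = (-197/(-88) - 18109)/(30667 - 18) = (-197*(-1/88) - 18109)/30649 = (197/88 - 18109)*(1/30649) = -1593395/88*1/30649 = -1593395/2697112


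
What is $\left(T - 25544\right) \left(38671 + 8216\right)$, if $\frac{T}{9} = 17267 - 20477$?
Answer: $-2552246958$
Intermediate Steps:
$T = -28890$ ($T = 9 \left(17267 - 20477\right) = 9 \left(-3210\right) = -28890$)
$\left(T - 25544\right) \left(38671 + 8216\right) = \left(-28890 - 25544\right) \left(38671 + 8216\right) = \left(-54434\right) 46887 = -2552246958$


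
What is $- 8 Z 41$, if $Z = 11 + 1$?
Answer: $-3936$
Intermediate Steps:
$Z = 12$
$- 8 Z 41 = \left(-8\right) 12 \cdot 41 = \left(-96\right) 41 = -3936$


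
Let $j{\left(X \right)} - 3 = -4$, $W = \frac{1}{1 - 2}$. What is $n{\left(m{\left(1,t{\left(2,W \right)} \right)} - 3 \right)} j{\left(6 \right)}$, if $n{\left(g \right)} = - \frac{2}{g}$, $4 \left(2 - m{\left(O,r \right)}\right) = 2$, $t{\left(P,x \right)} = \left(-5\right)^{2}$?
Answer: $- \frac{4}{3} \approx -1.3333$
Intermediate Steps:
$W = -1$ ($W = \frac{1}{-1} = -1$)
$t{\left(P,x \right)} = 25$
$m{\left(O,r \right)} = \frac{3}{2}$ ($m{\left(O,r \right)} = 2 - \frac{1}{2} = \frac{3}{2}$)
$j{\left(X \right)} = -1$ ($j{\left(X \right)} = 3 - 4 = -1$)
$n{\left(m{\left(1,t{\left(2,W \right)} \right)} - 3 \right)} j{\left(6 \right)} = - \frac{2}{\frac{3}{2} - 3} \left(-1\right) = - \frac{2}{- \frac{3}{2}} \left(-1\right) = \left(-2\right) \left(- \frac{2}{3}\right) \left(-1\right) = \frac{4}{3} \left(-1\right) = - \frac{4}{3}$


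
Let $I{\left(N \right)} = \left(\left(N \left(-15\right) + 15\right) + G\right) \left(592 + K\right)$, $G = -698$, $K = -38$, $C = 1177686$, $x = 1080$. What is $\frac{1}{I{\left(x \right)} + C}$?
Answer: $- \frac{1}{8175496} \approx -1.2232 \cdot 10^{-7}$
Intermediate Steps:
$I{\left(N \right)} = -378382 - 8310 N$ ($I{\left(N \right)} = \left(\left(N \left(-15\right) + 15\right) - 698\right) \left(592 - 38\right) = \left(\left(- 15 N + 15\right) - 698\right) 554 = \left(\left(15 - 15 N\right) - 698\right) 554 = \left(-683 - 15 N\right) 554 = -378382 - 8310 N$)
$\frac{1}{I{\left(x \right)} + C} = \frac{1}{\left(-378382 - 8974800\right) + 1177686} = \frac{1}{-9353182 + 1177686} = \frac{1}{-8175496} = - \frac{1}{8175496}$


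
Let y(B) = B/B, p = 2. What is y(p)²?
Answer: 1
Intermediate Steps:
y(B) = 1
y(p)² = 1² = 1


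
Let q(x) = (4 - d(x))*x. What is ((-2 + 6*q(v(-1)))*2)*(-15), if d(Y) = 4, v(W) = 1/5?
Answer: 60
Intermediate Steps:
v(W) = 1/5
q(x) = 0 (q(x) = (4 - 1*4)*x = (4 - 4)*x = 0*x = 0)
((-2 + 6*q(v(-1)))*2)*(-15) = ((-2 + 6*0)*2)*(-15) = ((-2 + 0)*2)*(-15) = -2*2*(-15) = -4*(-15) = 60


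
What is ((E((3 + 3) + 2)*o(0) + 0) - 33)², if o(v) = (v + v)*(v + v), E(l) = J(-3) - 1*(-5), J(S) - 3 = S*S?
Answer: 1089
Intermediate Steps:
J(S) = 3 + S² (J(S) = 3 + S*S = 3 + S²)
E(l) = 17 (E(l) = (3 + (-3)²) - 1*(-5) = (3 + 9) + 5 = 12 + 5 = 17)
o(v) = 4*v² (o(v) = (2*v)*(2*v) = 4*v²)
((E((3 + 3) + 2)*o(0) + 0) - 33)² = ((17*(4*0²) + 0) - 33)² = ((17*(4*0) + 0) - 33)² = ((17*0 + 0) - 33)² = ((0 + 0) - 33)² = (0 - 33)² = (-33)² = 1089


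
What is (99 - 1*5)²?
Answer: 8836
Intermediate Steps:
(99 - 1*5)² = (99 - 5)² = 94² = 8836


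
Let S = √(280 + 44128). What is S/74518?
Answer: √11102/37259 ≈ 0.0028279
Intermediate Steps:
S = 2*√11102 (S = √44408 = 2*√11102 ≈ 210.73)
S/74518 = (2*√11102)/74518 = (2*√11102)*(1/74518) = √11102/37259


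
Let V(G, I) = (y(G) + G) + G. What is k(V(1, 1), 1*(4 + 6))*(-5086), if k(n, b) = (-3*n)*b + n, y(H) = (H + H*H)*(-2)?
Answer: -294988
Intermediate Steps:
y(H) = -2*H - 2*H² (y(H) = (H + H²)*(-2) = -2*H - 2*H²)
V(G, I) = 2*G - 2*G*(1 + G) (V(G, I) = (-2*G*(1 + G) + G) + G = (G - 2*G*(1 + G)) + G = 2*G - 2*G*(1 + G))
k(n, b) = n - 3*b*n (k(n, b) = -3*b*n + n = n - 3*b*n)
k(V(1, 1), 1*(4 + 6))*(-5086) = ((-2*1²)*(1 - 3*(4 + 6)))*(-5086) = ((-2*1)*(1 - 3*10))*(-5086) = -2*(1 - 3*10)*(-5086) = -2*(1 - 30)*(-5086) = -2*(-29)*(-5086) = 58*(-5086) = -294988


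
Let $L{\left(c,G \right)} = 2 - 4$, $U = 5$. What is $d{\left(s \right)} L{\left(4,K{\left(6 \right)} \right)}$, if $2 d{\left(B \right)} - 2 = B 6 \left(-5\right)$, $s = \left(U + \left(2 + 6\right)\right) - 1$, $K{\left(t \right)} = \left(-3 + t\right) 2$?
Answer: $358$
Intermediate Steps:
$K{\left(t \right)} = -6 + 2 t$
$L{\left(c,G \right)} = -2$
$s = 12$ ($s = \left(5 + \left(2 + 6\right)\right) - 1 = \left(5 + 8\right) - 1 = 13 - 1 = 12$)
$d{\left(B \right)} = 1 - 15 B$ ($d{\left(B \right)} = 1 + \frac{B 6 \left(-5\right)}{2} = 1 + \frac{6 B \left(-5\right)}{2} = 1 + \frac{\left(-30\right) B}{2} = 1 - 15 B$)
$d{\left(s \right)} L{\left(4,K{\left(6 \right)} \right)} = \left(1 - 180\right) \left(-2\right) = \left(-179\right) \left(-2\right) = 358$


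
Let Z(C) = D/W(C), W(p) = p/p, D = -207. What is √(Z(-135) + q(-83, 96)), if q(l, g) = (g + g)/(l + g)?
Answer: 7*I*√663/13 ≈ 13.865*I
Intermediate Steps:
W(p) = 1
Z(C) = -207 (Z(C) = -207/1 = -207*1 = -207)
q(l, g) = 2*g/(g + l) (q(l, g) = (2*g)/(g + l) = 2*g/(g + l))
√(Z(-135) + q(-83, 96)) = √(-207 + 2*96/(96 - 83)) = √(-207 + 2*96/13) = √(-207 + 2*96*(1/13)) = √(-207 + 192/13) = √(-2499/13) = 7*I*√663/13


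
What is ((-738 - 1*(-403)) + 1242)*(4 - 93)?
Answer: -80723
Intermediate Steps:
((-738 - 1*(-403)) + 1242)*(4 - 93) = ((-738 + 403) + 1242)*(-89) = (-335 + 1242)*(-89) = 907*(-89) = -80723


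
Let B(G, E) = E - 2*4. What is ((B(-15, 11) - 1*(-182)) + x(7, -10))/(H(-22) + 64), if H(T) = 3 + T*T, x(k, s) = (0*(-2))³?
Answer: 185/551 ≈ 0.33575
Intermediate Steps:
B(G, E) = -8 + E (B(G, E) = E - 8 = -8 + E)
x(k, s) = 0 (x(k, s) = 0³ = 0)
H(T) = 3 + T²
((B(-15, 11) - 1*(-182)) + x(7, -10))/(H(-22) + 64) = (((-8 + 11) - 1*(-182)) + 0)/((3 + (-22)²) + 64) = ((3 + 182) + 0)/((3 + 484) + 64) = (185 + 0)/(487 + 64) = 185/551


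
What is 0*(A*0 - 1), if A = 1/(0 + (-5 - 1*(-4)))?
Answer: 0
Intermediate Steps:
A = -1 (A = 1/(0 + (-5 + 4)) = 1/(0 - 1) = 1/(-1) = -1)
0*(A*0 - 1) = 0*(-1*0 - 1) = 0*(0 - 1) = 0*(-1) = 0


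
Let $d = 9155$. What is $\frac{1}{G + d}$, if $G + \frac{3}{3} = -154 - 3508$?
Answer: $\frac{1}{5492} \approx 0.00018208$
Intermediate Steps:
$G = -3663$ ($G = -1 - 3662 = -3663$)
$\frac{1}{G + d} = \frac{1}{-3663 + 9155} = \frac{1}{5492}$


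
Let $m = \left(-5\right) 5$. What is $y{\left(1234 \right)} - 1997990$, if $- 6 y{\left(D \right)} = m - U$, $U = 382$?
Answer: $- \frac{11987533}{6} \approx -1.9979 \cdot 10^{6}$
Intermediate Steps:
$m = -25$
$y{\left(D \right)} = \frac{407}{6}$ ($y{\left(D \right)} = - \frac{-25 - 382}{6} = \left(- \frac{1}{6}\right) \left(-407\right) = \frac{407}{6}$)
$y{\left(1234 \right)} - 1997990 = \frac{407}{6} - 1997990 = - \frac{11987533}{6}$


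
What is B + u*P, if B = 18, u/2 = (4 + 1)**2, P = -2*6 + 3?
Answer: -432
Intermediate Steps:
P = -9 (P = -12 + 3 = -9)
u = 50 (u = 2*(4 + 1)**2 = 2*5**2 = 2*25 = 50)
B + u*P = 18 + 50*(-9) = 18 - 450 = -432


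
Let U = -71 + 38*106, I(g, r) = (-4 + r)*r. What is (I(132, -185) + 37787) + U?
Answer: 76709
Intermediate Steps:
I(g, r) = r*(-4 + r)
U = 3957 (U = -71 + 4028 = 3957)
(I(132, -185) + 37787) + U = (-185*(-4 - 185) + 37787) + 3957 = (-185*(-189) + 37787) + 3957 = (34965 + 37787) + 3957 = 72752 + 3957 = 76709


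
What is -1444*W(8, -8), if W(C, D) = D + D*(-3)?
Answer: -23104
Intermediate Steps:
W(C, D) = -2*D (W(C, D) = D - 3*D = -2*D)
-1444*W(8, -8) = -(-2888)*(-8) = -1444*16 = -23104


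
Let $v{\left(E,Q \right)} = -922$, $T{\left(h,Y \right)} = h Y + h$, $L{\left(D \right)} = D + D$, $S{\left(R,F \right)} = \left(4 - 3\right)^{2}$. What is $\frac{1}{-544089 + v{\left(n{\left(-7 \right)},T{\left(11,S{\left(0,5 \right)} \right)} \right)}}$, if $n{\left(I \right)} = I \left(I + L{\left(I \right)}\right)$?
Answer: $- \frac{1}{545011} \approx -1.8348 \cdot 10^{-6}$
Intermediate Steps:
$S{\left(R,F \right)} = 1$ ($S{\left(R,F \right)} = 1^{2} = 1$)
$L{\left(D \right)} = 2 D$
$T{\left(h,Y \right)} = h + Y h$ ($T{\left(h,Y \right)} = Y h + h = h + Y h$)
$n{\left(I \right)} = 3 I^{2}$ ($n{\left(I \right)} = I \left(I + 2 I\right) = I 3 I = 3 I^{2}$)
$\frac{1}{-544089 + v{\left(n{\left(-7 \right)},T{\left(11,S{\left(0,5 \right)} \right)} \right)}} = \frac{1}{-544089 - 922} = \frac{1}{-545011} = - \frac{1}{545011}$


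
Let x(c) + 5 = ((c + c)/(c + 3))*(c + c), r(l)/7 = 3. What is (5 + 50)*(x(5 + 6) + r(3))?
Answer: 19470/7 ≈ 2781.4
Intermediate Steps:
r(l) = 21 (r(l) = 7*3 = 21)
x(c) = -5 + 4*c²/(3 + c) (x(c) = -5 + ((c + c)/(c + 3))*(c + c) = -5 + ((2*c)/(3 + c))*(2*c) = -5 + (2*c/(3 + c))*(2*c) = -5 + 4*c²/(3 + c))
(5 + 50)*(x(5 + 6) + r(3)) = (5 + 50)*((-15 - 5*(5 + 6) + 4*(5 + 6)²)/(3 + (5 + 6)) + 21) = 55*((-15 - 5*11 + 4*11²)/(3 + 11) + 21) = 55*((-15 - 55 + 4*121)/14 + 21) = 55*((-15 - 55 + 484)/14 + 21) = 55*((1/14)*414 + 21) = 55*(207/7 + 21) = 55*(354/7) = 19470/7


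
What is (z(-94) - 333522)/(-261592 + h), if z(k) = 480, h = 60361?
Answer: 111014/67077 ≈ 1.6550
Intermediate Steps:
(z(-94) - 333522)/(-261592 + h) = (480 - 333522)/(-261592 + 60361) = -333042/(-201231) = -333042*(-1/201231) = 111014/67077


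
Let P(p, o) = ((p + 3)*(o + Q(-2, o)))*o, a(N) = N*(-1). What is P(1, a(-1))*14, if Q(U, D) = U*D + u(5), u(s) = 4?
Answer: 168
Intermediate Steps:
Q(U, D) = 4 + D*U (Q(U, D) = U*D + 4 = D*U + 4 = 4 + D*U)
a(N) = -N
P(p, o) = o*(3 + p)*(4 - o) (P(p, o) = ((p + 3)*(o + (4 + o*(-2))))*o = ((3 + p)*(o + (4 - 2*o)))*o = ((3 + p)*(4 - o))*o = o*(3 + p)*(4 - o))
P(1, a(-1))*14 = ((-1*(-1))*(12 - (-3)*(-1) + 4*1 - 1*(-1*(-1))*1))*14 = (1*(12 - 3*1 + 4 - 1*1*1))*14 = (1*(12 - 3 + 4 - 1))*14 = (1*12)*14 = 12*14 = 168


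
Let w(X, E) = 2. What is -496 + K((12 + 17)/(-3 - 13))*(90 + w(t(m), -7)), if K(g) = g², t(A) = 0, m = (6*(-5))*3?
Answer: -12401/64 ≈ -193.77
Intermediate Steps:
m = -90 (m = -30*3 = -90)
-496 + K((12 + 17)/(-3 - 13))*(90 + w(t(m), -7)) = -496 + ((12 + 17)/(-3 - 13))²*(90 + 2) = -496 + (29/(-16))²*92 = -496 + (29*(-1/16))²*92 = -496 + (-29/16)²*92 = -496 + (841/256)*92 = -496 + 19343/64 = -12401/64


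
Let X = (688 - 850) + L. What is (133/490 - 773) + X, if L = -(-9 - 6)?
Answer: -64381/70 ≈ -919.73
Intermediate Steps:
L = 15 (L = -1*(-15) = 15)
X = -147 (X = (688 - 850) + 15 = -162 + 15 = -147)
(133/490 - 773) + X = (133/490 - 773) - 147 = (133*(1/490) - 773) - 147 = (19/70 - 773) - 147 = -54091/70 - 147 = -64381/70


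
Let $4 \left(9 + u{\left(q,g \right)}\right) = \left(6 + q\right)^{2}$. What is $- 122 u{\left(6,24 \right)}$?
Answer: $-3294$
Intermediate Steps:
$u{\left(q,g \right)} = -9 + \frac{\left(6 + q\right)^{2}}{4}$
$- 122 u{\left(6,24 \right)} = - 122 \cdot \frac{1}{4} \cdot 6 \left(12 + 6\right) = - 122 \cdot \frac{1}{4} \cdot 6 \cdot 18 = \left(-122\right) 27 = -3294$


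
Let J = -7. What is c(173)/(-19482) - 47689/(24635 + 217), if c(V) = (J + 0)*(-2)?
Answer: -154904171/80694444 ≈ -1.9196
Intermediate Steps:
c(V) = 14 (c(V) = (-7 + 0)*(-2) = -7*(-2) = 14)
c(173)/(-19482) - 47689/(24635 + 217) = 14/(-19482) - 47689/(24635 + 217) = 14*(-1/19482) - 47689/24852 = -7/9741 - 47689*1/24852 = -7/9741 - 47689/24852 = -154904171/80694444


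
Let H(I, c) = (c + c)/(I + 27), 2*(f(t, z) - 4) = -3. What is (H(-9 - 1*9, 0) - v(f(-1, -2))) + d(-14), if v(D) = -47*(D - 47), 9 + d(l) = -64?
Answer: -4329/2 ≈ -2164.5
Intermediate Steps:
f(t, z) = 5/2 (f(t, z) = 4 + (½)*(-3) = 4 - 3/2 = 5/2)
d(l) = -73 (d(l) = -9 - 64 = -73)
H(I, c) = 2*c/(27 + I) (H(I, c) = (2*c)/(27 + I) = 2*c/(27 + I))
v(D) = 2209 - 47*D (v(D) = -47*(-47 + D) = 2209 - 47*D)
(H(-9 - 1*9, 0) - v(f(-1, -2))) + d(-14) = (2*0/(27 + (-9 - 1*9)) - (2209 - 47*5/2)) - 73 = (2*0/(27 + (-9 - 9)) - (2209 - 235/2)) - 73 = (2*0/(27 - 18) - 1*4183/2) - 73 = (2*0/9 - 4183/2) - 73 = (2*0*(⅑) - 4183/2) - 73 = (0 - 4183/2) - 73 = -4183/2 - 73 = -4329/2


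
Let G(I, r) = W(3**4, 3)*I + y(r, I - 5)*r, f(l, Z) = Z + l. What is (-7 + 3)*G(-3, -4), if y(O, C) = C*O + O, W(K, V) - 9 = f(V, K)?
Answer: 1564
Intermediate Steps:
W(K, V) = 9 + K + V (W(K, V) = 9 + (K + V) = 9 + K + V)
y(O, C) = O + C*O
G(I, r) = 93*I + r**2*(-4 + I) (G(I, r) = (9 + 3**4 + 3)*I + (r*(1 + (I - 5)))*r = (9 + 81 + 3)*I + (r*(1 + (-5 + I)))*r = 93*I + (r*(-4 + I))*r = 93*I + r**2*(-4 + I))
(-7 + 3)*G(-3, -4) = (-7 + 3)*(93*(-3) + (-4)**2*(-4 - 3)) = -4*(-279 + 16*(-7)) = -4*(-279 - 112) = -4*(-391) = 1564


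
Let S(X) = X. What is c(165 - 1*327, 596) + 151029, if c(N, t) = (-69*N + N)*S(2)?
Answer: 173061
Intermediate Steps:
c(N, t) = -136*N (c(N, t) = (-69*N + N)*2 = -68*N*2 = -136*N)
c(165 - 1*327, 596) + 151029 = -136*(165 - 1*327) + 151029 = -136*(165 - 327) + 151029 = -136*(-162) + 151029 = 22032 + 151029 = 173061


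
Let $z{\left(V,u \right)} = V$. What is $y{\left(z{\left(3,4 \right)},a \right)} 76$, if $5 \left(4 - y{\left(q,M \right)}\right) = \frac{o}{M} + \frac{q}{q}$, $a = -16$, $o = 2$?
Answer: $\frac{2907}{10} \approx 290.7$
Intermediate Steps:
$y{\left(q,M \right)} = \frac{19}{5} - \frac{2}{5 M}$ ($y{\left(q,M \right)} = 4 - \frac{\frac{2}{M} + \frac{q}{q}}{5} = 4 - \frac{\frac{2}{M} + 1}{5} = 4 - \frac{1 + \frac{2}{M}}{5} = 4 - \left(\frac{1}{5} + \frac{2}{5 M}\right) = \frac{19}{5} - \frac{2}{5 M}$)
$y{\left(z{\left(3,4 \right)},a \right)} 76 = \frac{-2 + 19 \left(-16\right)}{5 \left(-16\right)} 76 = \frac{1}{5} \left(- \frac{1}{16}\right) \left(-2 - 304\right) 76 = \frac{1}{5} \left(- \frac{1}{16}\right) \left(-306\right) 76 = \frac{153}{40} \cdot 76 = \frac{2907}{10}$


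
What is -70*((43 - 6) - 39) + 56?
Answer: 196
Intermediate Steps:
-70*((43 - 6) - 39) + 56 = -70*(37 - 39) + 56 = -70*(-2) + 56 = 140 + 56 = 196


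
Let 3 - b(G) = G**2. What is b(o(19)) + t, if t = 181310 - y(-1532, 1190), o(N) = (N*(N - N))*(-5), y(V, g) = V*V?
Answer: -2165711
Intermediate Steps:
y(V, g) = V**2
o(N) = 0 (o(N) = (N*0)*(-5) = 0*(-5) = 0)
b(G) = 3 - G**2
t = -2165714 (t = 181310 - 1*(-1532)**2 = 181310 - 1*2347024 = 181310 - 2347024 = -2165714)
b(o(19)) + t = (3 - 1*0**2) - 2165714 = (3 - 1*0) - 2165714 = (3 + 0) - 2165714 = 3 - 2165714 = -2165711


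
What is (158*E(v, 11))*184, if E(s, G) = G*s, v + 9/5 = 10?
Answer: 13111472/5 ≈ 2.6223e+6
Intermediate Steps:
v = 41/5 (v = -9/5 + 10 = 41/5 ≈ 8.2000)
(158*E(v, 11))*184 = (158*(11*(41/5)))*184 = (158*(451/5))*184 = (71258/5)*184 = 13111472/5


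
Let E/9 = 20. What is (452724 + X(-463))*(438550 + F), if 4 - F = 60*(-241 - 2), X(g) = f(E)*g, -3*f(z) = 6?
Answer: 205564239100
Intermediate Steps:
E = 180 (E = 9*20 = 180)
f(z) = -2 (f(z) = -1/3*6 = -2)
X(g) = -2*g
F = 14584 (F = 4 - 60*(-241 - 2) = 4 - 60*(-243) = 4 - 1*(-14580) = 4 + 14580 = 14584)
(452724 + X(-463))*(438550 + F) = (452724 - 2*(-463))*(438550 + 14584) = (452724 + 926)*453134 = 453650*453134 = 205564239100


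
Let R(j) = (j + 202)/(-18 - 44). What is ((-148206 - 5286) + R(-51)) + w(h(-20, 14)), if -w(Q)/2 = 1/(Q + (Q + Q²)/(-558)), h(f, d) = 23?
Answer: -19480604317/126914 ≈ -1.5349e+5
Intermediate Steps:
R(j) = -101/31 - j/62 (R(j) = (202 + j)/(-62) = (202 + j)*(-1/62) = -101/31 - j/62)
w(Q) = -2/(-Q²/558 + 557*Q/558) (w(Q) = -2/(Q + (Q + Q²)/(-558)) = -2/(Q + (Q + Q²)*(-1/558)) = -2/(Q + (-Q/558 - Q²/558)) = -2/(-Q²/558 + 557*Q/558))
((-148206 - 5286) + R(-51)) + w(h(-20, 14)) = ((-148206 - 5286) + (-101/31 - 1/62*(-51))) + 1116/(23*(-557 + 23)) = (-153492 + (-101/31 + 51/62)) + 1116*(1/23)/(-534) = (-153492 - 151/62) + 1116*(1/23)*(-1/534) = -9516655/62 - 186/2047 = -19480604317/126914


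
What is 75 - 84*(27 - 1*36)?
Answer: 831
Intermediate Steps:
75 - 84*(27 - 1*36) = 75 - 84*(27 - 36) = 75 - 84*(-9) = 75 + 756 = 831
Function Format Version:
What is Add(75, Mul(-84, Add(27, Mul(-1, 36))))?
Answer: 831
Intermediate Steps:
Add(75, Mul(-84, Add(27, Mul(-1, 36)))) = Add(75, Mul(-84, Add(27, -36))) = Add(75, Mul(-84, -9)) = Add(75, 756) = 831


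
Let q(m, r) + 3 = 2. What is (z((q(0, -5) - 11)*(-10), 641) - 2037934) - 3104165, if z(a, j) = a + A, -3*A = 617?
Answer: -15426554/3 ≈ -5.1422e+6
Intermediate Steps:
A = -617/3 (A = -⅓*617 = -617/3 ≈ -205.67)
q(m, r) = -1 (q(m, r) = -3 + 2 = -1)
z(a, j) = -617/3 + a (z(a, j) = a - 617/3 = -617/3 + a)
(z((q(0, -5) - 11)*(-10), 641) - 2037934) - 3104165 = ((-617/3 + (-1 - 11)*(-10)) - 2037934) - 3104165 = ((-617/3 - 12*(-10)) - 2037934) - 3104165 = ((-617/3 + 120) - 2037934) - 3104165 = (-257/3 - 2037934) - 3104165 = -6114059/3 - 3104165 = -15426554/3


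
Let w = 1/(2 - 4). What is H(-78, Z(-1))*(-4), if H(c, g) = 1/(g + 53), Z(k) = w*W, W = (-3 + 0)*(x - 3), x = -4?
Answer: -8/85 ≈ -0.094118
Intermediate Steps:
W = 21 (W = (-3 + 0)*(-4 - 3) = -3*(-7) = 21)
w = -½ (w = 1/(-2) = -½ ≈ -0.50000)
Z(k) = -21/2 (Z(k) = -½*21 = -21/2)
H(c, g) = 1/(53 + g)
H(-78, Z(-1))*(-4) = -4/(53 - 21/2) = -4/(85/2) = (2/85)*(-4) = -8/85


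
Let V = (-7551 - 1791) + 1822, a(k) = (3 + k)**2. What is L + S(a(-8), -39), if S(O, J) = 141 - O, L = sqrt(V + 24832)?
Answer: 116 + 4*sqrt(1082) ≈ 247.58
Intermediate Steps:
V = -7520 (V = -9342 + 1822 = -7520)
L = 4*sqrt(1082) (L = sqrt(-7520 + 24832) = sqrt(17312) = 4*sqrt(1082) ≈ 131.58)
L + S(a(-8), -39) = 4*sqrt(1082) + (141 - (3 - 8)**2) = 4*sqrt(1082) + (141 - 1*(-5)**2) = 4*sqrt(1082) + (141 - 1*25) = 4*sqrt(1082) + (141 - 25) = 4*sqrt(1082) + 116 = 116 + 4*sqrt(1082)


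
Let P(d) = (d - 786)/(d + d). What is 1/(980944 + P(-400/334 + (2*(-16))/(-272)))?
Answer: 511/501448594 ≈ 1.0190e-6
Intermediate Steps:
P(d) = (-786 + d)/(2*d) (P(d) = (-786 + d)/((2*d)) = (-786 + d)*(1/(2*d)) = (-786 + d)/(2*d))
1/(980944 + P(-400/334 + (2*(-16))/(-272))) = 1/(980944 + (-786 + (-400/334 + (2*(-16))/(-272)))/(2*(-400/334 + (2*(-16))/(-272)))) = 1/(980944 + (-786 + (-400*1/334 - 32*(-1/272)))/(2*(-400*1/334 - 32*(-1/272)))) = 1/(980944 + (-786 + (-200/167 + 2/17))/(2*(-200/167 + 2/17))) = 1/(980944 + (-786 - 3066/2839)/(2*(-3066/2839))) = 1/(980944 + (½)*(-2839/3066)*(-2234520/2839)) = 1/(980944 + 186210/511) = 1/(501448594/511) = 511/501448594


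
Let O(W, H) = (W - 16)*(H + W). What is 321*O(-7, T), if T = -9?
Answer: 118128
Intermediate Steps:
O(W, H) = (-16 + W)*(H + W)
321*O(-7, T) = 321*((-7)² - 16*(-9) - 16*(-7) - 9*(-7)) = 321*(49 + 144 + 112 + 63) = 321*368 = 118128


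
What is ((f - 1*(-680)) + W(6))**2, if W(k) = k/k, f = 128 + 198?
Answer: 1014049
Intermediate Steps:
f = 326
W(k) = 1
((f - 1*(-680)) + W(6))**2 = ((326 - 1*(-680)) + 1)**2 = ((326 + 680) + 1)**2 = (1006 + 1)**2 = 1007**2 = 1014049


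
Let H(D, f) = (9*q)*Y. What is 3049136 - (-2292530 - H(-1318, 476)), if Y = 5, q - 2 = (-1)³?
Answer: 5341711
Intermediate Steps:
q = 1 (q = 2 + (-1)³ = 2 - 1 = 1)
H(D, f) = 45 (H(D, f) = (9*1)*5 = 9*5 = 45)
3049136 - (-2292530 - H(-1318, 476)) = 3049136 - (-2292530 - 1*45) = 3049136 - (-2292530 - 45) = 3049136 - 1*(-2292575) = 3049136 + 2292575 = 5341711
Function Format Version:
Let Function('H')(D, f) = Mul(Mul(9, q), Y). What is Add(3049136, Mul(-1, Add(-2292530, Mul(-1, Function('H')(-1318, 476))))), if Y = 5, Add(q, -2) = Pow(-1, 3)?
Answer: 5341711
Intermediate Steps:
q = 1 (q = Add(2, Pow(-1, 3)) = Add(2, -1) = 1)
Function('H')(D, f) = 45 (Function('H')(D, f) = Mul(Mul(9, 1), 5) = Mul(9, 5) = 45)
Add(3049136, Mul(-1, Add(-2292530, Mul(-1, Function('H')(-1318, 476))))) = Add(3049136, Mul(-1, Add(-2292530, Mul(-1, 45)))) = Add(3049136, Mul(-1, Add(-2292530, -45))) = Add(3049136, Mul(-1, -2292575)) = Add(3049136, 2292575) = 5341711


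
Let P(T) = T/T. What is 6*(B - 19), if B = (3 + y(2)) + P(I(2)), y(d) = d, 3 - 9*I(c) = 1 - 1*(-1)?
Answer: -78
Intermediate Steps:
I(c) = 1/9 (I(c) = 1/3 - (1 - 1*(-1))/9 = 1/3 - (1 + 1)/9 = 1/3 - 1/9*2 = 1/3 - 2/9 = 1/9)
P(T) = 1
B = 6 (B = (3 + 2) + 1 = 5 + 1 = 6)
6*(B - 19) = 6*(6 - 19) = 6*(-13) = -78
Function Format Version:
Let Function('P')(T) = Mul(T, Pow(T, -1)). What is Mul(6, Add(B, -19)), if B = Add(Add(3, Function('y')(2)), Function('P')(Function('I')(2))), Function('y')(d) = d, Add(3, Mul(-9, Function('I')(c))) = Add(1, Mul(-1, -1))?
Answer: -78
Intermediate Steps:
Function('I')(c) = Rational(1, 9) (Function('I')(c) = Add(Rational(1, 3), Mul(Rational(-1, 9), Add(1, Mul(-1, -1)))) = Add(Rational(1, 3), Mul(Rational(-1, 9), Add(1, 1))) = Add(Rational(1, 3), Mul(Rational(-1, 9), 2)) = Add(Rational(1, 3), Rational(-2, 9)) = Rational(1, 9))
Function('P')(T) = 1
B = 6 (B = Add(Add(3, 2), 1) = Add(5, 1) = 6)
Mul(6, Add(B, -19)) = Mul(6, Add(6, -19)) = Mul(6, -13) = -78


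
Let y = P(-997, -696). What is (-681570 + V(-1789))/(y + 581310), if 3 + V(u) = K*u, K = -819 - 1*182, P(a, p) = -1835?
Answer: 1109216/579475 ≈ 1.9142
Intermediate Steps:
K = -1001 (K = -819 - 182 = -1001)
y = -1835
V(u) = -3 - 1001*u
(-681570 + V(-1789))/(y + 581310) = (-681570 + (-3 - 1001*(-1789)))/(-1835 + 581310) = (-681570 + (-3 + 1790789))/579475 = (-681570 + 1790786)*(1/579475) = 1109216*(1/579475) = 1109216/579475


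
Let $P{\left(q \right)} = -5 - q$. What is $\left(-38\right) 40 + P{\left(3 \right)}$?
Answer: $-1528$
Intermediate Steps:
$\left(-38\right) 40 + P{\left(3 \right)} = \left(-38\right) 40 - 8 = -1520 - 8 = -1528$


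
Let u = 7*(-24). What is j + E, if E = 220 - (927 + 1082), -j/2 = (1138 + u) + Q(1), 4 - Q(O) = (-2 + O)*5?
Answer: -3747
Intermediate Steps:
u = -168
Q(O) = 14 - 5*O (Q(O) = 4 - (-2 + O)*5 = 4 - (-10 + 5*O) = 4 + (10 - 5*O) = 14 - 5*O)
j = -1958 (j = -2*((1138 - 168) + (14 - 5*1)) = -2*(970 + (14 - 5)) = -2*(970 + 9) = -2*979 = -1958)
E = -1789 (E = 220 - 1*2009 = 220 - 2009 = -1789)
j + E = -1958 - 1789 = -3747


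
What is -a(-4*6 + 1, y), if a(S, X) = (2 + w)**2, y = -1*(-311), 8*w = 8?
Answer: -9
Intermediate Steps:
w = 1 (w = (1/8)*8 = 1)
y = 311
a(S, X) = 9 (a(S, X) = (2 + 1)**2 = 3**2 = 9)
-a(-4*6 + 1, y) = -1*9 = -9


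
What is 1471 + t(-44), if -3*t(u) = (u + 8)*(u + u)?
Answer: 415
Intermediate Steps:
t(u) = -2*u*(8 + u)/3 (t(u) = -(u + 8)*(u + u)/3 = -(8 + u)*2*u/3 = -2*u*(8 + u)/3)
1471 + t(-44) = 1471 - 2/3*(-44)*(8 - 44) = 1471 - 2/3*(-44)*(-36) = 1471 - 1056 = 415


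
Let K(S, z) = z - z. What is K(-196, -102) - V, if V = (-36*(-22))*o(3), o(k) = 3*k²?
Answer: -21384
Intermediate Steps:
K(S, z) = 0
V = 21384 (V = (-36*(-22))*(3*3²) = 792*(3*9) = 792*27 = 21384)
K(-196, -102) - V = 0 - 1*21384 = 0 - 21384 = -21384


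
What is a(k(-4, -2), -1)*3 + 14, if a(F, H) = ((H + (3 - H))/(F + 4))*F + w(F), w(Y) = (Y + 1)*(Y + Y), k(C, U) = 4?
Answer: 277/2 ≈ 138.50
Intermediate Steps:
w(Y) = 2*Y*(1 + Y) (w(Y) = (1 + Y)*(2*Y) = 2*Y*(1 + Y))
a(F, H) = 2*F*(1 + F) + 3*F/(4 + F) (a(F, H) = ((H + (3 - H))/(F + 4))*F + 2*F*(1 + F) = (3/(4 + F))*F + 2*F*(1 + F) = 3*F/(4 + F) + 2*F*(1 + F) = 2*F*(1 + F) + 3*F/(4 + F))
a(k(-4, -2), -1)*3 + 14 = (4*(11 + 2*4² + 10*4)/(4 + 4))*3 + 14 = (4*(11 + 2*16 + 40)/8)*3 + 14 = (4*(⅛)*(11 + 32 + 40))*3 + 14 = (4*(⅛)*83)*3 + 14 = (83/2)*3 + 14 = 249/2 + 14 = 277/2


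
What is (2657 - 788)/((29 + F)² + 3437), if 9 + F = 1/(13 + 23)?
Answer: 346032/710599 ≈ 0.48696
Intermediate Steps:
F = -323/36 (F = -9 + 1/(13 + 23) = -9 + 1/36 = -323/36 ≈ -8.9722)
(2657 - 788)/((29 + F)² + 3437) = (2657 - 788)/((29 - 323/36)² + 3437) = 1869/((721/36)² + 3437) = 1869/(519841/1296 + 3437) = 1869/(4974193/1296) = 1869*(1296/4974193) = 346032/710599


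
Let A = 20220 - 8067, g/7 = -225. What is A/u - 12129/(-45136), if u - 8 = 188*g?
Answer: 58514655/257007856 ≈ 0.22768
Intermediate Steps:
g = -1575 (g = 7*(-225) = -1575)
u = -296092 (u = 8 + 188*(-1575) = 8 - 296100 = -296092)
A = 12153
A/u - 12129/(-45136) = 12153/(-296092) - 12129/(-45136) = 12153*(-1/296092) - 12129*(-1/45136) = -12153/296092 + 933/3472 = 58514655/257007856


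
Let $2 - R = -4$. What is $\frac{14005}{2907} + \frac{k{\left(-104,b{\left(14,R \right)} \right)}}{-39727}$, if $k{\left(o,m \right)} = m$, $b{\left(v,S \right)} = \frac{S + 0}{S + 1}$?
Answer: $\frac{3894619003}{808404723} \approx 4.8177$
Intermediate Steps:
$R = 6$ ($R = 2 - -4 = 2 + 4 = 6$)
$b{\left(v,S \right)} = \frac{S}{1 + S}$
$\frac{14005}{2907} + \frac{k{\left(-104,b{\left(14,R \right)} \right)}}{-39727} = \frac{14005}{2907} + \frac{6 \frac{1}{1 + 6}}{-39727} = 14005 \cdot \frac{1}{2907} + \frac{6}{7} \left(- \frac{1}{39727}\right) = \frac{14005}{2907} + 6 \cdot \frac{1}{7} \left(- \frac{1}{39727}\right) = \frac{14005}{2907} + \frac{6}{7} \left(- \frac{1}{39727}\right) = \frac{14005}{2907} - \frac{6}{278089} = \frac{3894619003}{808404723}$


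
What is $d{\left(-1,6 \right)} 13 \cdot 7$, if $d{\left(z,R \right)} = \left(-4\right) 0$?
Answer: $0$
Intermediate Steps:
$d{\left(z,R \right)} = 0$
$d{\left(-1,6 \right)} 13 \cdot 7 = 0 \cdot 13 \cdot 7 = 0 \cdot 7 = 0$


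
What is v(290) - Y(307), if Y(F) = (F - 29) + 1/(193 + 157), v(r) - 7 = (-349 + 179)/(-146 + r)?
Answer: -3429511/12600 ≈ -272.18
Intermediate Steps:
v(r) = 7 - 170/(-146 + r) (v(r) = 7 + (-349 + 179)/(-146 + r) = 7 - 170/(-146 + r))
Y(F) = -10149/350 + F (Y(F) = (-29 + F) + 1/350 = -10149/350 + F)
v(290) - Y(307) = (-1192 + 7*290)/(-146 + 290) - (-10149/350 + 307) = (-1192 + 2030)/144 - 1*97301/350 = (1/144)*838 - 97301/350 = 419/72 - 97301/350 = -3429511/12600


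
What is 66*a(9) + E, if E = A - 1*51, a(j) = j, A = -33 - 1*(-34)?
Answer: 544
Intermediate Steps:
A = 1 (A = -33 + 34 = 1)
E = -50 (E = 1 - 1*51 = 1 - 51 = -50)
66*a(9) + E = 66*9 - 50 = 594 - 50 = 544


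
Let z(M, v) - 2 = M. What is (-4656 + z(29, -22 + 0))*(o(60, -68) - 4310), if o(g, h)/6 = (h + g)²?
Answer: 18157750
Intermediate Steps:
o(g, h) = 6*(g + h)² (o(g, h) = 6*(h + g)² = 6*(g + h)²)
z(M, v) = 2 + M
(-4656 + z(29, -22 + 0))*(o(60, -68) - 4310) = (-4656 + (2 + 29))*(6*(60 - 68)² - 4310) = (-4656 + 31)*(6*(-8)² - 4310) = -4625*(6*64 - 4310) = -4625*(384 - 4310) = -4625*(-3926) = 18157750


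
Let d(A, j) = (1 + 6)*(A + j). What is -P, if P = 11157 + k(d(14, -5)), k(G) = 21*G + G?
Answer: -12543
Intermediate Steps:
d(A, j) = 7*A + 7*j (d(A, j) = 7*(A + j) = 7*A + 7*j)
k(G) = 22*G
P = 12543 (P = 11157 + 22*(7*14 + 7*(-5)) = 11157 + 22*(98 - 35) = 11157 + 22*63 = 11157 + 1386 = 12543)
-P = -1*12543 = -12543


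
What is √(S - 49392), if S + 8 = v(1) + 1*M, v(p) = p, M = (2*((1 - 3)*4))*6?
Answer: I*√49495 ≈ 222.47*I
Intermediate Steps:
M = -96 (M = (2*(-2*4))*6 = (2*(-8))*6 = -16*6 = -96)
S = -103 (S = -8 + (1 + 1*(-96)) = -8 + (1 - 96) = -8 - 95 = -103)
√(S - 49392) = √(-103 - 49392) = √(-49495) = I*√49495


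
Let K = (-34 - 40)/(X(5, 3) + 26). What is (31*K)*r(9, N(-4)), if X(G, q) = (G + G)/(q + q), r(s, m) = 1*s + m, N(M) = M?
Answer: -34410/83 ≈ -414.58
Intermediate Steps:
r(s, m) = m + s (r(s, m) = s + m = m + s)
X(G, q) = G/q (X(G, q) = (2*G)/((2*q)) = (2*G)*(1/(2*q)) = G/q)
K = -222/83 (K = (-34 - 40)/(5/3 + 26) = -74/(5*(⅓) + 26) = -74/(5/3 + 26) = -74/83/3 = -74*3/83 = -222/83 ≈ -2.6747)
(31*K)*r(9, N(-4)) = (31*(-222/83))*(-4 + 9) = -6882/83*5 = -34410/83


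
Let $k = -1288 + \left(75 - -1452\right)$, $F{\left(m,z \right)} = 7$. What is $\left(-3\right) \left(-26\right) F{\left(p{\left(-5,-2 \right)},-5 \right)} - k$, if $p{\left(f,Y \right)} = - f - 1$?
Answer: $307$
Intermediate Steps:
$p{\left(f,Y \right)} = -1 - f$
$k = 239$ ($k = -1288 + \left(75 + 1452\right) = -1288 + 1527 = 239$)
$\left(-3\right) \left(-26\right) F{\left(p{\left(-5,-2 \right)},-5 \right)} - k = \left(-3\right) \left(-26\right) 7 - 239 = 78 \cdot 7 - 239 = 546 - 239 = 307$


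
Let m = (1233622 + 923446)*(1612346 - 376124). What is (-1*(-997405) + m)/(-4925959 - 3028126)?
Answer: -2666615914501/7954085 ≈ -3.3525e+5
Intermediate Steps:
m = 2666614917096 (m = 2157068*1236222 = 2666614917096)
(-1*(-997405) + m)/(-4925959 - 3028126) = (-1*(-997405) + 2666614917096)/(-4925959 - 3028126) = (997405 + 2666614917096)/(-7954085) = 2666615914501*(-1/7954085) = -2666615914501/7954085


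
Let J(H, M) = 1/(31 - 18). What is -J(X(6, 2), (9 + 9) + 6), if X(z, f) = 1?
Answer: -1/13 ≈ -0.076923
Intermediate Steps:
J(H, M) = 1/13
-J(X(6, 2), (9 + 9) + 6) = -1*1/13 = -1/13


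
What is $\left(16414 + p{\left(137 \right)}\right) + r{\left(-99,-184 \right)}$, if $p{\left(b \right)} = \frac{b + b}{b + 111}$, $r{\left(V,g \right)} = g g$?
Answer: $\frac{6233617}{124} \approx 50271.0$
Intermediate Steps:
$r{\left(V,g \right)} = g^{2}$
$p{\left(b \right)} = \frac{2 b}{111 + b}$
$\left(16414 + p{\left(137 \right)}\right) + r{\left(-99,-184 \right)} = \left(16414 + 2 \cdot 137 \frac{1}{111 + 137}\right) + \left(-184\right)^{2} = \left(16414 + 2 \cdot 137 \cdot \frac{1}{248}\right) + 33856 = \left(16414 + \frac{137}{124}\right) + 33856 = \frac{2035473}{124} + 33856 = \frac{6233617}{124}$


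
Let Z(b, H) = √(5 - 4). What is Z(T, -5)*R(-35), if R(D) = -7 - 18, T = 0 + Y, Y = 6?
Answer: -25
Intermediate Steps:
T = 6 (T = 0 + 6 = 6)
R(D) = -25
Z(b, H) = 1 (Z(b, H) = √1 = 1)
Z(T, -5)*R(-35) = 1*(-25) = -25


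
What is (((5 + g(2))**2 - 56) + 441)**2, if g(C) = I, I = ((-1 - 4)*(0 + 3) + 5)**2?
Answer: 130188100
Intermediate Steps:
I = 100 (I = (-5*3 + 5)**2 = (-15 + 5)**2 = (-10)**2 = 100)
g(C) = 100
(((5 + g(2))**2 - 56) + 441)**2 = (((5 + 100)**2 - 56) + 441)**2 = ((105**2 - 56) + 441)**2 = ((11025 - 56) + 441)**2 = (10969 + 441)**2 = 11410**2 = 130188100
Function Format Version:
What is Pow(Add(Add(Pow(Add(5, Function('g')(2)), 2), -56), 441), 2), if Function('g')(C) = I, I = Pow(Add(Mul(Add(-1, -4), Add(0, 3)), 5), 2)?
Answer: 130188100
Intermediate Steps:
I = 100 (I = Pow(Add(Mul(-5, 3), 5), 2) = Pow(Add(-15, 5), 2) = Pow(-10, 2) = 100)
Function('g')(C) = 100
Pow(Add(Add(Pow(Add(5, Function('g')(2)), 2), -56), 441), 2) = Pow(Add(Add(Pow(Add(5, 100), 2), -56), 441), 2) = Pow(Add(Add(Pow(105, 2), -56), 441), 2) = Pow(Add(Add(11025, -56), 441), 2) = Pow(Add(10969, 441), 2) = Pow(11410, 2) = 130188100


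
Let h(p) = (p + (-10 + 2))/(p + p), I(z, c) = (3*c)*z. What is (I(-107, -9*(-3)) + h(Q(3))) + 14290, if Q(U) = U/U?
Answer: 11239/2 ≈ 5619.5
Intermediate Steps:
Q(U) = 1
I(z, c) = 3*c*z
h(p) = (-8 + p)/(2*p) (h(p) = (p - 8)/((2*p)) = (-8 + p)*(1/(2*p)) = (-8 + p)/(2*p))
(I(-107, -9*(-3)) + h(Q(3))) + 14290 = (3*(-9*(-3))*(-107) + (1/2)*(-8 + 1)/1) + 14290 = (3*27*(-107) + (1/2)*1*(-7)) + 14290 = (-8667 - 7/2) + 14290 = -17341/2 + 14290 = 11239/2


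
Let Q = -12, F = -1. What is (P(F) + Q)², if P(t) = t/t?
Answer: 121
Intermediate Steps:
P(t) = 1
(P(F) + Q)² = (1 - 12)² = (-11)² = 121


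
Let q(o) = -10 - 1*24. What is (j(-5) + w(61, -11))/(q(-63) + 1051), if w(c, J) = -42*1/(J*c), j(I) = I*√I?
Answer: 14/227469 - 5*I*√5/1017 ≈ 6.1547e-5 - 0.010993*I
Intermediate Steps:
q(o) = -34 (q(o) = -10 - 24 = -34)
j(I) = I^(3/2)
w(c, J) = -42/(J*c)
(j(-5) + w(61, -11))/(q(-63) + 1051) = ((-5)^(3/2) - 42/(-11*61))/(-34 + 1051) = (-5*I*√5 - 42*(-1/11)*1/61)/1017 = (-5*I*√5 + 42/671)*(1/1017) = (42/671 - 5*I*√5)*(1/1017) = 14/227469 - 5*I*√5/1017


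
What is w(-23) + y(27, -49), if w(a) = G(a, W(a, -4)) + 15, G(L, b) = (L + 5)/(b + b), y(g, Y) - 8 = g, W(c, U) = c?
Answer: 1159/23 ≈ 50.391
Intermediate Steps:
y(g, Y) = 8 + g
G(L, b) = (5 + L)/(2*b) (G(L, b) = (5 + L)/((2*b)) = (5 + L)*(1/(2*b)) = (5 + L)/(2*b))
w(a) = 15 + (5 + a)/(2*a) (w(a) = (5 + a)/(2*a) + 15 = 15 + (5 + a)/(2*a))
w(-23) + y(27, -49) = (1/2)*(5 + 31*(-23))/(-23) + (8 + 27) = (1/2)*(-1/23)*(5 - 713) + 35 = (1/2)*(-1/23)*(-708) + 35 = 354/23 + 35 = 1159/23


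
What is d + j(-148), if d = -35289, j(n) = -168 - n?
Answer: -35309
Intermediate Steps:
d + j(-148) = -35289 + (-168 - 1*(-148)) = -35289 + (-168 + 148) = -35289 - 20 = -35309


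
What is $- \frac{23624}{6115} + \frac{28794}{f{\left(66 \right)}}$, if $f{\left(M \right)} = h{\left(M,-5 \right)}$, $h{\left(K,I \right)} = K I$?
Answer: $- \frac{6129041}{67265} \approx -91.118$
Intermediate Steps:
$h{\left(K,I \right)} = I K$
$f{\left(M \right)} = - 5 M$
$- \frac{23624}{6115} + \frac{28794}{f{\left(66 \right)}} = - \frac{23624}{6115} + \frac{28794}{\left(-5\right) 66} = \left(-23624\right) \frac{1}{6115} + \frac{28794}{-330} = - \frac{23624}{6115} + 28794 \left(- \frac{1}{330}\right) = - \frac{23624}{6115} - \frac{4799}{55} = - \frac{6129041}{67265}$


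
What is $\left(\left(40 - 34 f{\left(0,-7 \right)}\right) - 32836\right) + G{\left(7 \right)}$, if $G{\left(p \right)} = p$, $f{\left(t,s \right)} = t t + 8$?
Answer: $-33061$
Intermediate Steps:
$f{\left(t,s \right)} = 8 + t^{2}$ ($f{\left(t,s \right)} = t^{2} + 8 = 8 + t^{2}$)
$\left(\left(40 - 34 f{\left(0,-7 \right)}\right) - 32836\right) + G{\left(7 \right)} = \left(\left(40 - 34 \left(8 + 0^{2}\right)\right) - 32836\right) + 7 = \left(\left(40 - 34 \left(8 + 0\right)\right) - 32836\right) + 7 = \left(\left(40 - 272\right) - 32836\right) + 7 = \left(-232 - 32836\right) + 7 = -33068 + 7 = -33061$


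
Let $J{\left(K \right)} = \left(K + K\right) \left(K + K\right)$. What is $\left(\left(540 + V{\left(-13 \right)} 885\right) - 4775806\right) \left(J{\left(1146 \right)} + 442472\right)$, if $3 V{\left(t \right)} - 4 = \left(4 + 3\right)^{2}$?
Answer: $-27109601633416$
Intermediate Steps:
$V{\left(t \right)} = \frac{53}{3}$ ($V{\left(t \right)} = \frac{4}{3} + \frac{\left(4 + 3\right)^{2}}{3} = \frac{4}{3} + \frac{7^{2}}{3} = \frac{4}{3} + \frac{1}{3} \cdot 49 = \frac{4}{3} + \frac{49}{3} = \frac{53}{3}$)
$J{\left(K \right)} = 4 K^{2}$ ($J{\left(K \right)} = 2 K 2 K = 4 K^{2}$)
$\left(\left(540 + V{\left(-13 \right)} 885\right) - 4775806\right) \left(J{\left(1146 \right)} + 442472\right) = \left(\left(540 + \frac{53}{3} \cdot 885\right) - 4775806\right) \left(4 \cdot 1146^{2} + 442472\right) = \left(\left(540 + 15635\right) - 4775806\right) \left(4 \cdot 1313316 + 442472\right) = \left(16175 - 4775806\right) \left(5253264 + 442472\right) = \left(-4759631\right) 5695736 = -27109601633416$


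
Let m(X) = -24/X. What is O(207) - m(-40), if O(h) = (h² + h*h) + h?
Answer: 429522/5 ≈ 85904.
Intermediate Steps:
O(h) = h + 2*h² (O(h) = (h² + h²) + h = 2*h² + h = h + 2*h²)
O(207) - m(-40) = 207*(1 + 2*207) - (-24)/(-40) = 207*(1 + 414) - (-24)*(-1)/40 = 207*415 - 1*⅗ = 85905 - ⅗ = 429522/5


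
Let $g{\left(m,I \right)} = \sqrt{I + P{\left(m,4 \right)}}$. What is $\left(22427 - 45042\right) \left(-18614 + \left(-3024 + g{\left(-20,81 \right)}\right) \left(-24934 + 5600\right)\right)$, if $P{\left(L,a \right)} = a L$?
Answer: $-1321350757820$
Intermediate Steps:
$P{\left(L,a \right)} = L a$
$g{\left(m,I \right)} = \sqrt{I + 4 m}$ ($g{\left(m,I \right)} = \sqrt{I + m 4} = \sqrt{I + 4 m}$)
$\left(22427 - 45042\right) \left(-18614 + \left(-3024 + g{\left(-20,81 \right)}\right) \left(-24934 + 5600\right)\right) = \left(22427 - 45042\right) \left(-18614 + \left(-3024 + \sqrt{81 + 4 \left(-20\right)}\right) \left(-24934 + 5600\right)\right) = - 22615 \left(-18614 + \left(-3024 + \sqrt{81 - 80}\right) \left(-19334\right)\right) = - 22615 \left(-18614 + \left(-3024 + \sqrt{1}\right) \left(-19334\right)\right) = - 22615 \left(-18614 + \left(-3024 + 1\right) \left(-19334\right)\right) = - 22615 \left(-18614 - -58446682\right) = - 22615 \left(-18614 + 58446682\right) = \left(-22615\right) 58428068 = -1321350757820$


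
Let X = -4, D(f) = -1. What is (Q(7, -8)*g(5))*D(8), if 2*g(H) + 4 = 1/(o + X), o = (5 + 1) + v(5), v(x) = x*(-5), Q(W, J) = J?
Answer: -372/23 ≈ -16.174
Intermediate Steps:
v(x) = -5*x
o = -19 (o = (5 + 1) - 5*5 = 6 - 25 = -19)
g(H) = -93/46 (g(H) = -2 + 1/(2*(-19 - 4)) = -2 + (1/2)/(-23) = -2 + (1/2)*(-1/23) = -2 - 1/46 = -93/46)
(Q(7, -8)*g(5))*D(8) = -8*(-93/46)*(-1) = (372/23)*(-1) = -372/23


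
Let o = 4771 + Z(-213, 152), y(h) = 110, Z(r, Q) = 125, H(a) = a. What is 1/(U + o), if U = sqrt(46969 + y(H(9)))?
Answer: 544/2658193 - sqrt(5231)/7974579 ≈ 0.00019558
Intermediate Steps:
U = 3*sqrt(5231) (U = sqrt(46969 + 110) = sqrt(47079) = 3*sqrt(5231) ≈ 216.98)
o = 4896 (o = 4771 + 125 = 4896)
1/(U + o) = 1/(3*sqrt(5231) + 4896) = 1/(4896 + 3*sqrt(5231))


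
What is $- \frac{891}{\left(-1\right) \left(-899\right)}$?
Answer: $- \frac{891}{899} \approx -0.9911$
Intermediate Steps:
$- \frac{891}{\left(-1\right) \left(-899\right)} = - \frac{891}{899}$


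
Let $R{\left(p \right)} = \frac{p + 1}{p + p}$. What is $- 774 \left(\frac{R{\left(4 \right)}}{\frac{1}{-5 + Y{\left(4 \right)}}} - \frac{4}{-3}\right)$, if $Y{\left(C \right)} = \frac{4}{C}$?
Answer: $903$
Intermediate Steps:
$R{\left(p \right)} = \frac{1 + p}{2 p}$
$- 774 \left(\frac{R{\left(4 \right)}}{\frac{1}{-5 + Y{\left(4 \right)}}} - \frac{4}{-3}\right) = - 774 \left(\frac{\frac{1}{2} \cdot \frac{1}{4} \left(1 + 4\right)}{\frac{1}{-5 + \frac{4}{4}}} - \frac{4}{-3}\right) = - 774 \left(\frac{\frac{1}{2} \cdot \frac{1}{4} \cdot 5}{\frac{1}{-5 + 4 \cdot \frac{1}{4}}} - - \frac{4}{3}\right) = - 774 \left(\frac{5}{8 \frac{1}{-5 + 1}} + \frac{4}{3}\right) = - 774 \left(\frac{5}{8 \frac{1}{-4}} + \frac{4}{3}\right) = - 774 \left(\frac{5}{8 \left(- \frac{1}{4}\right)} + \frac{4}{3}\right) = - 774 \left(\frac{5}{8} \left(-4\right) + \frac{4}{3}\right) = - 774 \left(- \frac{5}{2} + \frac{4}{3}\right) = \left(-774\right) \left(- \frac{7}{6}\right) = 903$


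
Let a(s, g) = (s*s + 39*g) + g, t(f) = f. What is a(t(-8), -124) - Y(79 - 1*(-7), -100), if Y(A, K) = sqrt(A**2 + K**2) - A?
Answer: -4810 - 2*sqrt(4349) ≈ -4941.9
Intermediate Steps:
a(s, g) = s**2 + 40*g (a(s, g) = (s**2 + 39*g) + g = s**2 + 40*g)
a(t(-8), -124) - Y(79 - 1*(-7), -100) = ((-8)**2 + 40*(-124)) - (sqrt((79 - 1*(-7))**2 + (-100)**2) - (79 - 1*(-7))) = (64 - 4960) - (sqrt((79 + 7)**2 + 10000) - (79 + 7)) = -4896 - (sqrt(86**2 + 10000) - 1*86) = -4896 - (sqrt(7396 + 10000) - 86) = -4896 - (sqrt(17396) - 86) = -4896 - (2*sqrt(4349) - 86) = -4896 - (-86 + 2*sqrt(4349)) = -4896 + (86 - 2*sqrt(4349)) = -4810 - 2*sqrt(4349)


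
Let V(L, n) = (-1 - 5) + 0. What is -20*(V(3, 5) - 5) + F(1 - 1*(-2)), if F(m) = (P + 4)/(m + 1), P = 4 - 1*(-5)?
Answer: 893/4 ≈ 223.25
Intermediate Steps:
V(L, n) = -6 (V(L, n) = -6 + 0 = -6)
P = 9 (P = 4 + 5 = 9)
F(m) = 13/(1 + m) (F(m) = (9 + 4)/(m + 1) = 13/(1 + m))
-20*(V(3, 5) - 5) + F(1 - 1*(-2)) = -20*(-6 - 5) + 13/(1 + (1 - 1*(-2))) = -20*(-11) + 13/(1 + (1 + 2)) = 220 + 13/(1 + 3) = 220 + 13/4 = 893/4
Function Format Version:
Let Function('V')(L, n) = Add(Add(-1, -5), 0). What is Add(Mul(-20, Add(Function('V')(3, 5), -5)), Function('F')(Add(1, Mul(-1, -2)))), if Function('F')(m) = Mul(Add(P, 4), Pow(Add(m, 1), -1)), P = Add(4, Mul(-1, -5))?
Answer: Rational(893, 4) ≈ 223.25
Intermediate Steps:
Function('V')(L, n) = -6 (Function('V')(L, n) = Add(-6, 0) = -6)
P = 9 (P = Add(4, 5) = 9)
Function('F')(m) = Mul(13, Pow(Add(1, m), -1)) (Function('F')(m) = Mul(Add(9, 4), Pow(Add(m, 1), -1)) = Mul(13, Pow(Add(1, m), -1)))
Add(Mul(-20, Add(Function('V')(3, 5), -5)), Function('F')(Add(1, Mul(-1, -2)))) = Add(Mul(-20, Add(-6, -5)), Mul(13, Pow(Add(1, Add(1, Mul(-1, -2))), -1))) = Add(Mul(-20, -11), Mul(13, Pow(Add(1, Add(1, 2)), -1))) = Add(220, Mul(13, Pow(Add(1, 3), -1))) = Add(220, Mul(13, Pow(4, -1))) = Add(220, Mul(13, Rational(1, 4))) = Add(220, Rational(13, 4)) = Rational(893, 4)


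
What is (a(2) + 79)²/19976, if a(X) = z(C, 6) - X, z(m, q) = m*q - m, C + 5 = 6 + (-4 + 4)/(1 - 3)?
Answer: 1681/4994 ≈ 0.33660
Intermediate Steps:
C = 1 (C = -5 + (6 + (-4 + 4)/(1 - 3)) = -5 + (6 + 0/(-2)) = -5 + (6 + 0*(-½)) = -5 + (6 + 0) = -5 + 6 = 1)
z(m, q) = -m + m*q
a(X) = 5 - X (a(X) = 1*(-1 + 6) - X = 1*5 - X = 5 - X)
(a(2) + 79)²/19976 = ((5 - 1*2) + 79)²/19976 = ((5 - 2) + 79)²*(1/19976) = (3 + 79)²*(1/19976) = 82²*(1/19976) = 6724*(1/19976) = 1681/4994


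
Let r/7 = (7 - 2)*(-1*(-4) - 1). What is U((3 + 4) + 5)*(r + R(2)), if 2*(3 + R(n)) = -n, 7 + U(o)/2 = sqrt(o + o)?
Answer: -1414 + 404*sqrt(6) ≈ -424.41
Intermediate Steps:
U(o) = -14 + 2*sqrt(2)*sqrt(o) (U(o) = -14 + 2*sqrt(o + o) = -14 + 2*sqrt(2*o) = -14 + 2*(sqrt(2)*sqrt(o)) = -14 + 2*sqrt(2)*sqrt(o))
R(n) = -3 - n/2 (R(n) = -3 + (-n)/2 = -3 - n/2)
r = 105 (r = 7*((7 - 2)*(-1*(-4) - 1)) = 7*(5*(4 - 1)) = 7*(5*3) = 7*15 = 105)
U((3 + 4) + 5)*(r + R(2)) = (-14 + 2*sqrt(2)*sqrt((3 + 4) + 5))*(105 + (-3 - 1/2*2)) = (-14 + 2*sqrt(2)*sqrt(7 + 5))*(105 + (-3 - 1)) = (-14 + 2*sqrt(2)*sqrt(12))*(105 - 4) = (-14 + 2*sqrt(2)*(2*sqrt(3)))*101 = (-14 + 4*sqrt(6))*101 = -1414 + 404*sqrt(6)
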